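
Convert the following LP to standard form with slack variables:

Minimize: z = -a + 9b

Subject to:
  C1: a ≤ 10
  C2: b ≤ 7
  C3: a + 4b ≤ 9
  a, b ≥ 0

min z = -a + 9b

s.t.
  a + s1 = 10
  b + s2 = 7
  a + 4b + s3 = 9
  a, b, s1, s2, s3 ≥ 0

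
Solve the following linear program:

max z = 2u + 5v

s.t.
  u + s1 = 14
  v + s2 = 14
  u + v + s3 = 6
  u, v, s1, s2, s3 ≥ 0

Evaluate the objective at each vertex of the feasible region:
  z(0, 0) = 0
  z(6, 0) = 12
  z(0, 6) = 30  ←
The maximum is at u = 0, v = 6.

u = 0, v = 6, z = 30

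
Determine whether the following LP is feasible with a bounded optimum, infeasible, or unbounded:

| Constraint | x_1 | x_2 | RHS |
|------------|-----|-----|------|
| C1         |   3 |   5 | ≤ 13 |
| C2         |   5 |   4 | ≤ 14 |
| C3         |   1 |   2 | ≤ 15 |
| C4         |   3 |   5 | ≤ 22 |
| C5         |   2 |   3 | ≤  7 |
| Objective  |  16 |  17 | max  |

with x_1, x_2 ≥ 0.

Feasible with a bounded optimal solution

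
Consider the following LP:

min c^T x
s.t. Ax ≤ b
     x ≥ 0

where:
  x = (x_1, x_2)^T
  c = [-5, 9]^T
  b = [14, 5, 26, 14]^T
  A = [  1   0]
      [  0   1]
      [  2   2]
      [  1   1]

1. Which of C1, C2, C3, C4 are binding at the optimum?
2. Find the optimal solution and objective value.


1. C3
2. x_1 = 13, x_2 = 0, z = -65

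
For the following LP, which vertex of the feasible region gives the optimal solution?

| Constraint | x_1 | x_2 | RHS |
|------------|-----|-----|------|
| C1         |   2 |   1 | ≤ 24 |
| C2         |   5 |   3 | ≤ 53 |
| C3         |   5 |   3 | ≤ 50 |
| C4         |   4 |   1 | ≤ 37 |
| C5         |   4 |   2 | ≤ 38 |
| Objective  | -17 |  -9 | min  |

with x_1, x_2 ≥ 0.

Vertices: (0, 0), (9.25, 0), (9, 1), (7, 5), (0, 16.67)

Evaluate the objective at each vertex of the feasible region:
  z(0, 0) = 0
  z(9.25, 0) = -157.2
  z(9, 1) = -162
  z(7, 5) = -164  ←
  z(0, 16.67) = -150
The minimum is at x_1 = 7, x_2 = 5.

(7, 5)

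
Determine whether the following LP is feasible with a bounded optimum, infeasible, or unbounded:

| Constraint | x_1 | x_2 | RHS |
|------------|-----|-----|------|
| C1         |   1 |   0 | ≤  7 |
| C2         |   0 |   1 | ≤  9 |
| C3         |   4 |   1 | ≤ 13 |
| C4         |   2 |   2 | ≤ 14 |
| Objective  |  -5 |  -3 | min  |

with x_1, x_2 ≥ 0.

Feasible with a bounded optimal solution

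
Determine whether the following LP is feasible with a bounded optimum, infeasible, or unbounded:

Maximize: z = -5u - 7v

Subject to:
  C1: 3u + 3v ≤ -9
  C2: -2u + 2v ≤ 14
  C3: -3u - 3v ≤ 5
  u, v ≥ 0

Infeasible (no feasible solution exists)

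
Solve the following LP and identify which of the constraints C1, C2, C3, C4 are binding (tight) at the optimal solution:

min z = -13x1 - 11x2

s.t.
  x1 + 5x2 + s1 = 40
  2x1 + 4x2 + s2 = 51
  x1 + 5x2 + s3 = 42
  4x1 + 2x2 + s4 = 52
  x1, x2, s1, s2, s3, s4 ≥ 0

At x1 = 10, x2 = 6, compute slack b - a·x for each constraint:
  C1: 40 − 40 = 0  (binding)
  C2: 51 − 44 = 7  (slack)
  C3: 42 − 40 = 2  (slack)
  C4: 52 − 52 = 0  (binding)

Optimal: x1 = 10, x2 = 6
Binding: C1, C4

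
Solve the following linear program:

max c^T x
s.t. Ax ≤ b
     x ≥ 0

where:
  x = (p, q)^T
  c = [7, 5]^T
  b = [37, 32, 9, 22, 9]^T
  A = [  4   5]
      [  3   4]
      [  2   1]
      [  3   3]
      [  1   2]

Evaluate the objective at each vertex of the feasible region:
  z(0, 0) = 0
  z(4.5, 0) = 31.5
  z(3, 3) = 36  ←
  z(0, 4.5) = 22.5
The maximum is at p = 3, q = 3.

p = 3, q = 3, z = 36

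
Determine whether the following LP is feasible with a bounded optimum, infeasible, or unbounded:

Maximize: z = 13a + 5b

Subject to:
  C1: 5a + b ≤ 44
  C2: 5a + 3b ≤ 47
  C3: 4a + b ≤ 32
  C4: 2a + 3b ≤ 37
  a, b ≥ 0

Feasible with a bounded optimal solution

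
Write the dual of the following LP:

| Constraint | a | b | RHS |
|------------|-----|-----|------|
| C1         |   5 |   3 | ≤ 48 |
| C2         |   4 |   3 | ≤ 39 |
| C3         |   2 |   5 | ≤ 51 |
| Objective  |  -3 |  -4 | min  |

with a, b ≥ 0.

Primal min cᵀx s.t. Ax ≤ b, x ≥ 0  →  Dual max −bᵀy s.t. Aᵀy ≥ −c, y ≥ 0.

Maximize: z = -48y1 - 39y2 - 51y3

Subject to:
  5y1 + 4y2 + 2y3 ≥ 3
  3y1 + 3y2 + 5y3 ≥ 4
  y1, y2, y3 ≥ 0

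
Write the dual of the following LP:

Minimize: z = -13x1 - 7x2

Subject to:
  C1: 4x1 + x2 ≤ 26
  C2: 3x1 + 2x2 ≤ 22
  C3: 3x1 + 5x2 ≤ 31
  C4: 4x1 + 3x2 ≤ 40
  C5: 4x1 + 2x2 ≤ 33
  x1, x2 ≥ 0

Primal min cᵀx s.t. Ax ≤ b, x ≥ 0  →  Dual max −bᵀy s.t. Aᵀy ≥ −c, y ≥ 0.

Maximize: z = -26y1 - 22y2 - 31y3 - 40y4 - 33y5

Subject to:
  4y1 + 3y2 + 3y3 + 4y4 + 4y5 ≥ 13
  y1 + 2y2 + 5y3 + 3y4 + 2y5 ≥ 7
  y1, y2, y3, y4, y5 ≥ 0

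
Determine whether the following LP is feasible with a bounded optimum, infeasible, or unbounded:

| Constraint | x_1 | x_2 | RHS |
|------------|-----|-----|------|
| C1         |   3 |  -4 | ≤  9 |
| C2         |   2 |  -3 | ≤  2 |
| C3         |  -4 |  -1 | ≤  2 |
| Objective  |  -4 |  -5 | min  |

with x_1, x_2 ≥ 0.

Unbounded (objective can decrease without bound)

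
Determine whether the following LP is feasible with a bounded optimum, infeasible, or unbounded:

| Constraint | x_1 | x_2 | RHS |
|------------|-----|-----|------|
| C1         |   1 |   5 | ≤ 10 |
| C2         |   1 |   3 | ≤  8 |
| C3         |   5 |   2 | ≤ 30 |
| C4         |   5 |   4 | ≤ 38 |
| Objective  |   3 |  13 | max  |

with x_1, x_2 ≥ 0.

Feasible with a bounded optimal solution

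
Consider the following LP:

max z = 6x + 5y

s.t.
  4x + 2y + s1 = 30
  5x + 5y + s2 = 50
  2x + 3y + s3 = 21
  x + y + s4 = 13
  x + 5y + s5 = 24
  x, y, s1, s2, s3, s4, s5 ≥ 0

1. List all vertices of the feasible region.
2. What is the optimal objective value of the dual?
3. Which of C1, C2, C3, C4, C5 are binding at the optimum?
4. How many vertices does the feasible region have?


1. (0, 0), (7.5, 0), (6, 3), (4.714, 3.857), (0, 4.8)
2. 51
3. C1, C3
4. 5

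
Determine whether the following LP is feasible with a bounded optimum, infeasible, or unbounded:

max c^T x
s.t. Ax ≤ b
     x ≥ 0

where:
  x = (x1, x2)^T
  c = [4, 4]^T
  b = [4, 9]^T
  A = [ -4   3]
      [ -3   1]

Unbounded (objective can increase without bound)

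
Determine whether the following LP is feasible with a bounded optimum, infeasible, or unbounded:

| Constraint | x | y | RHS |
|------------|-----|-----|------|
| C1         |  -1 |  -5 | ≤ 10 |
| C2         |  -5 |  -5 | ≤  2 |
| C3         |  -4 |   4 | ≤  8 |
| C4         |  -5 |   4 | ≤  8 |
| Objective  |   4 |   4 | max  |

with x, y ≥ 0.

Unbounded (objective can increase without bound)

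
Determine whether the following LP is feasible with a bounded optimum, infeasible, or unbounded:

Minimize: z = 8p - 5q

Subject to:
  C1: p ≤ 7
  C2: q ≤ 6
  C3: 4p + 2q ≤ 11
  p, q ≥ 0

Feasible with a bounded optimal solution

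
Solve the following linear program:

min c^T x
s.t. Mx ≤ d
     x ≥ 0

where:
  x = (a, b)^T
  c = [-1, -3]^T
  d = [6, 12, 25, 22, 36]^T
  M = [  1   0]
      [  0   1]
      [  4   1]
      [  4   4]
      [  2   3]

Evaluate the objective at each vertex of the feasible region:
  z(0, 0) = 0
  z(5.5, 0) = -5.5
  z(0, 5.5) = -16.5  ←
The minimum is at a = 0, b = 5.5.

a = 0, b = 5.5, z = -16.5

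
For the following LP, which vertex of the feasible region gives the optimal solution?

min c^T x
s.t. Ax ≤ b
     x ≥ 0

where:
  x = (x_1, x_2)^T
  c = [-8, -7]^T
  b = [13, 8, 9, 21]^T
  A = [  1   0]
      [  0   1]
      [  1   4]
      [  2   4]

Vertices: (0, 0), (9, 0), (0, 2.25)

Evaluate the objective at each vertex of the feasible region:
  z(0, 0) = 0
  z(9, 0) = -72  ←
  z(0, 2.25) = -15.75
The minimum is at x_1 = 9, x_2 = 0.

(9, 0)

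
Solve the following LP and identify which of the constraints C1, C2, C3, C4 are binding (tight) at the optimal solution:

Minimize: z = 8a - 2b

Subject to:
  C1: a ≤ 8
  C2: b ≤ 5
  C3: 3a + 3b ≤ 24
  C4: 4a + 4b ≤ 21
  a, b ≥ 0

At a = 0, b = 5, compute slack b - a·x for each constraint:
  C1: 8 − 0 = 8  (slack)
  C2: 5 − 5 = 0  (binding)
  C3: 24 − 15 = 9  (slack)
  C4: 21 − 20 = 1  (slack)

Optimal: a = 0, b = 5
Binding: C2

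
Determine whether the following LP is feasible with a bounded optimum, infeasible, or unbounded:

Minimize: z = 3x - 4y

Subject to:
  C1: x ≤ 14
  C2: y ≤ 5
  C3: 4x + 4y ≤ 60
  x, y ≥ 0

Feasible with a bounded optimal solution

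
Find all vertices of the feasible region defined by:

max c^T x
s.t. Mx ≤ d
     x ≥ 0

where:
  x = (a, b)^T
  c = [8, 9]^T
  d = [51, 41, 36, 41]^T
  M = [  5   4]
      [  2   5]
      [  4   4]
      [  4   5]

(0, 0), (9, 0), (4, 5), (0, 8.2)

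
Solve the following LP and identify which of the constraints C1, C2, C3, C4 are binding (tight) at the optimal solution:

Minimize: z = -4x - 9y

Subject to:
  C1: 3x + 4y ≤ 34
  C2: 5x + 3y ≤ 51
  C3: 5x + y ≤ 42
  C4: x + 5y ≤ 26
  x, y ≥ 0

At x = 6, y = 4, compute slack b - a·x for each constraint:
  C1: 34 − 34 = 0  (binding)
  C2: 51 − 42 = 9  (slack)
  C3: 42 − 34 = 8  (slack)
  C4: 26 − 26 = 0  (binding)

Optimal: x = 6, y = 4
Binding: C1, C4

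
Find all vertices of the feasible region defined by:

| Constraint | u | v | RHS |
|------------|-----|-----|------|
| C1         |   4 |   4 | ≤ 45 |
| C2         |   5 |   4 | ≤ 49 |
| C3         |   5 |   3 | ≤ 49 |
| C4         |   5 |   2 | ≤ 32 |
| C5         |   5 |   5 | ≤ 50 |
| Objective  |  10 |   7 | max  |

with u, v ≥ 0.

(0, 0), (6.4, 0), (4, 6), (0, 10)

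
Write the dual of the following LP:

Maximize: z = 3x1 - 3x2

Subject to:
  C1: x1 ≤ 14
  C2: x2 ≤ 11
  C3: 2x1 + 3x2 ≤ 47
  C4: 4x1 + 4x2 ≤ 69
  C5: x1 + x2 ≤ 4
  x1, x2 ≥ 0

Primal max cᵀx s.t. Ax ≤ b, x ≥ 0  →  Dual min bᵀy s.t. Aᵀy ≥ c, y ≥ 0.

Minimize: z = 14y1 + 11y2 + 47y3 + 69y4 + 4y5

Subject to:
  y1 + 2y3 + 4y4 + y5 ≥ 3
  y2 + 3y3 + 4y4 + y5 ≥ -3
  y1, y2, y3, y4, y5 ≥ 0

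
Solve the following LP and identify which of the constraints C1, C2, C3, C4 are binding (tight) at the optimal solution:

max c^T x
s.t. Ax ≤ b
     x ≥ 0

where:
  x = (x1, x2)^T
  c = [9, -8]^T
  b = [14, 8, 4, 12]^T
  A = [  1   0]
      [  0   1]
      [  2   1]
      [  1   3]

At x1 = 2, x2 = 0, compute slack b - a·x for each constraint:
  C1: 14 − 2 = 12  (slack)
  C2: 8 − 0 = 8  (slack)
  C3: 4 − 4 = 0  (binding)
  C4: 12 − 2 = 10  (slack)

Optimal: x1 = 2, x2 = 0
Binding: C3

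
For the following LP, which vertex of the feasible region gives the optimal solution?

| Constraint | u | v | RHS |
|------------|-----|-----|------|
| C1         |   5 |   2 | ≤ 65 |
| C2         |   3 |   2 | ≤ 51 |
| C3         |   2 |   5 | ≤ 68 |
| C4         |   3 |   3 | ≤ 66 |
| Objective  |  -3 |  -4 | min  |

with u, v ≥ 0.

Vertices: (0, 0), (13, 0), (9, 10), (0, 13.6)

Evaluate the objective at each vertex of the feasible region:
  z(0, 0) = 0
  z(13, 0) = -39
  z(9, 10) = -67  ←
  z(0, 13.6) = -54.4
The minimum is at u = 9, v = 10.

(9, 10)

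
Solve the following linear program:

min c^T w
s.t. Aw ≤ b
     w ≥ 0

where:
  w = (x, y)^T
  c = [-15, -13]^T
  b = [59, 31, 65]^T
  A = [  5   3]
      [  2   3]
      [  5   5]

Evaluate the objective at each vertex of the feasible region:
  z(0, 0) = 0
  z(11.8, 0) = -177
  z(10, 3) = -189  ←
  z(8, 5) = -185
  z(0, 10.33) = -134.3
The minimum is at x = 10, y = 3.

x = 10, y = 3, z = -189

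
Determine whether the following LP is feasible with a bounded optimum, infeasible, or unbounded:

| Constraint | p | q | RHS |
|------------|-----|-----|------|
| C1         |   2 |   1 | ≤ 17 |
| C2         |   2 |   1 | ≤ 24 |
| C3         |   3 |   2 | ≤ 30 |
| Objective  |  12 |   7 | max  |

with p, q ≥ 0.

Feasible with a bounded optimal solution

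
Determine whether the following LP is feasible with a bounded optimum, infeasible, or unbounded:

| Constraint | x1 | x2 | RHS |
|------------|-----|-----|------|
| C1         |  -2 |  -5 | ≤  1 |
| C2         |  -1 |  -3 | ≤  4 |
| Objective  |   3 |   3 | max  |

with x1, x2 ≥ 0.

Unbounded (objective can increase without bound)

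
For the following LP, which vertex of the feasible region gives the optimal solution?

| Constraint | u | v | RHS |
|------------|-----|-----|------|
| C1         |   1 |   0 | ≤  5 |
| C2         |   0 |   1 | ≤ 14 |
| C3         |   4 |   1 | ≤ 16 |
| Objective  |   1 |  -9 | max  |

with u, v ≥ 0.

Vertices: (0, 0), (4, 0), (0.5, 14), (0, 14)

Evaluate the objective at each vertex of the feasible region:
  z(0, 0) = 0
  z(4, 0) = 4  ←
  z(0.5, 14) = -125.5
  z(0, 14) = -126
The maximum is at u = 4, v = 0.

(4, 0)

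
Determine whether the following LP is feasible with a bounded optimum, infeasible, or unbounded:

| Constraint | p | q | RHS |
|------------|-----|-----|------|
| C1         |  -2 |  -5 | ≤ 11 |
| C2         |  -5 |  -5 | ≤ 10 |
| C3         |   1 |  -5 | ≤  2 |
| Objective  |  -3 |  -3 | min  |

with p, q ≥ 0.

Unbounded (objective can decrease without bound)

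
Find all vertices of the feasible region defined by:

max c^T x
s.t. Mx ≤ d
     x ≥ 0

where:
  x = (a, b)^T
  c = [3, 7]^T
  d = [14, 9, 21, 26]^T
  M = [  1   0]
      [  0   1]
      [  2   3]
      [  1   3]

(0, 0), (10.5, 0), (0, 7)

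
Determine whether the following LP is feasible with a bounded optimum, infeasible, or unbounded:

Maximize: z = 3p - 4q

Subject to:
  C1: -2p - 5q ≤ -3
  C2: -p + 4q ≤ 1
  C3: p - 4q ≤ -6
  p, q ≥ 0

Infeasible (no feasible solution exists)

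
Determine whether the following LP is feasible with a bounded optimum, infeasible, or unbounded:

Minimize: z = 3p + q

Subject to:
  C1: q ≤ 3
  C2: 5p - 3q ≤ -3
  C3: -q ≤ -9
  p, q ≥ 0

Infeasible (no feasible solution exists)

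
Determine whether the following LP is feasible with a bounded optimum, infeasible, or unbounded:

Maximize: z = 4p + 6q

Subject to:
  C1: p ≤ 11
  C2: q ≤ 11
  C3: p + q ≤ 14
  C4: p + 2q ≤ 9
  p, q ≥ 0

Feasible with a bounded optimal solution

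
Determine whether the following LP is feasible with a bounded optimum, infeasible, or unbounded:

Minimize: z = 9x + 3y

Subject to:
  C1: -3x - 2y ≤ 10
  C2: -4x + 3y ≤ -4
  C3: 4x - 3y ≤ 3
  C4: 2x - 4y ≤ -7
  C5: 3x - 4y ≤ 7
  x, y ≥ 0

Infeasible (no feasible solution exists)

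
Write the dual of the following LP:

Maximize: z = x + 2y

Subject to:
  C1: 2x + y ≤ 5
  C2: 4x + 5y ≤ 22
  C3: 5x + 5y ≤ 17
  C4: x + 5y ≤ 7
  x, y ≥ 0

Primal max cᵀx s.t. Ax ≤ b, x ≥ 0  →  Dual min bᵀy s.t. Aᵀy ≥ c, y ≥ 0.

Minimize: z = 5y1 + 22y2 + 17y3 + 7y4

Subject to:
  2y1 + 4y2 + 5y3 + y4 ≥ 1
  y1 + 5y2 + 5y3 + 5y4 ≥ 2
  y1, y2, y3, y4 ≥ 0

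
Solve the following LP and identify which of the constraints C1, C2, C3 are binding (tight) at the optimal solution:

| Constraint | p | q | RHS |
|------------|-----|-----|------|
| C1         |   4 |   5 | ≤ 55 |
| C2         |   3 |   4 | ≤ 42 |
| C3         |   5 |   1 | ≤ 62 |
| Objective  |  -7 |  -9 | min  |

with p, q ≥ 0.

At p = 10, q = 3, compute slack b - a·x for each constraint:
  C1: 55 − 55 = 0  (binding)
  C2: 42 − 42 = 0  (binding)
  C3: 62 − 53 = 9  (slack)

Optimal: p = 10, q = 3
Binding: C1, C2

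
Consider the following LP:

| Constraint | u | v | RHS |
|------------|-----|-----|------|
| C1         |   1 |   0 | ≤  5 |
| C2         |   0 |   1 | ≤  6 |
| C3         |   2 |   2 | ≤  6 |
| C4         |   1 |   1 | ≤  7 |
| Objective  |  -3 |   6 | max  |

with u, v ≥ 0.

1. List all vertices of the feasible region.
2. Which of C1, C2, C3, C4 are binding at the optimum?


1. (0, 0), (3, 0), (0, 3)
2. C3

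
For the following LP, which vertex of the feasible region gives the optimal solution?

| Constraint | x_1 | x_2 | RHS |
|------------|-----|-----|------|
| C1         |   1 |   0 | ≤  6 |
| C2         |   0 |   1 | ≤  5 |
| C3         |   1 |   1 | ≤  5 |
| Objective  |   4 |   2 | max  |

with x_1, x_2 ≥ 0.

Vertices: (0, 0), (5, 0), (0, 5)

Evaluate the objective at each vertex of the feasible region:
  z(0, 0) = 0
  z(5, 0) = 20  ←
  z(0, 5) = 10
The maximum is at x_1 = 5, x_2 = 0.

(5, 0)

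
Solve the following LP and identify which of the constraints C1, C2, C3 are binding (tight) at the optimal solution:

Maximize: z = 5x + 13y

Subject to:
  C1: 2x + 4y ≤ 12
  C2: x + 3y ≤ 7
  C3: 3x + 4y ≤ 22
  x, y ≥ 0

At x = 4, y = 1, compute slack b - a·x for each constraint:
  C1: 12 − 12 = 0  (binding)
  C2: 7 − 7 = 0  (binding)
  C3: 22 − 16 = 6  (slack)

Optimal: x = 4, y = 1
Binding: C1, C2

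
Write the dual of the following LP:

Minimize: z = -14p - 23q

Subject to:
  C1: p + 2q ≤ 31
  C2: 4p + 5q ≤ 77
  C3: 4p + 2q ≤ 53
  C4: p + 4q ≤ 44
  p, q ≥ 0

Primal min cᵀx s.t. Ax ≤ b, x ≥ 0  →  Dual max −bᵀy s.t. Aᵀy ≥ −c, y ≥ 0.

Maximize: z = -31y1 - 77y2 - 53y3 - 44y4

Subject to:
  y1 + 4y2 + 4y3 + y4 ≥ 14
  2y1 + 5y2 + 2y3 + 4y4 ≥ 23
  y1, y2, y3, y4 ≥ 0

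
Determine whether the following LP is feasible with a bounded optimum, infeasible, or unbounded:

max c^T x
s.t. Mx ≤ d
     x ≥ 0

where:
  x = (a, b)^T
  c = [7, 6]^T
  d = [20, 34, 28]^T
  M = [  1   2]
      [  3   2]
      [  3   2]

Feasible with a bounded optimal solution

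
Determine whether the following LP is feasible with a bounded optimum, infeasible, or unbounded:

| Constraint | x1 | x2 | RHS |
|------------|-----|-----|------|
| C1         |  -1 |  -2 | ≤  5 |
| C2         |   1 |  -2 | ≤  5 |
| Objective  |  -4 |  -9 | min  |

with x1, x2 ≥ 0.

Unbounded (objective can decrease without bound)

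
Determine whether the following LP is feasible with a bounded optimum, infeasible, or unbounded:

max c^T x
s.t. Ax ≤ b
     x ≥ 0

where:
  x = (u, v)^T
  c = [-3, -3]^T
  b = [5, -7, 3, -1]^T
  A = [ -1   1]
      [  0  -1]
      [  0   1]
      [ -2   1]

Infeasible (no feasible solution exists)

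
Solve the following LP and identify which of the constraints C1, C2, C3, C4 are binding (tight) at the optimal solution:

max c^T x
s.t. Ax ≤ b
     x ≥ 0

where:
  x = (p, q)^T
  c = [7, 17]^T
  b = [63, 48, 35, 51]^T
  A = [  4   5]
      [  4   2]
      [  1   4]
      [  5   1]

At p = 7, q = 7, compute slack b - a·x for each constraint:
  C1: 63 − 63 = 0  (binding)
  C2: 48 − 42 = 6  (slack)
  C3: 35 − 35 = 0  (binding)
  C4: 51 − 42 = 9  (slack)

Optimal: p = 7, q = 7
Binding: C1, C3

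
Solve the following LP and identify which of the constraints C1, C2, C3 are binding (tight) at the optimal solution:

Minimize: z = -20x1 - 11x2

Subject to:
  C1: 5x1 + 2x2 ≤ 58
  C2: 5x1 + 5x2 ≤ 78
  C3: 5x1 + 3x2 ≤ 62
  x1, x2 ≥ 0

At x1 = 10, x2 = 4, compute slack b - a·x for each constraint:
  C1: 58 − 58 = 0  (binding)
  C2: 78 − 70 = 8  (slack)
  C3: 62 − 62 = 0  (binding)

Optimal: x1 = 10, x2 = 4
Binding: C1, C3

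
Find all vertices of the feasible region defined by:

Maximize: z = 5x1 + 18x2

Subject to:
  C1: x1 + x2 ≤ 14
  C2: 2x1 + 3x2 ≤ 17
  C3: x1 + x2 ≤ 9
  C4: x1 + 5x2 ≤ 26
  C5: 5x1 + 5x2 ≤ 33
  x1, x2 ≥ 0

(0, 0), (6.6, 0), (2.8, 3.8), (1, 5), (0, 5.2)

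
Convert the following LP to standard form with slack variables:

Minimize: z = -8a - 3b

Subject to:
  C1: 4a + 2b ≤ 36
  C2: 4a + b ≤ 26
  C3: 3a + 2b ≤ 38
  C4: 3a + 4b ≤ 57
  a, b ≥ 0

min z = -8a - 3b

s.t.
  4a + 2b + s1 = 36
  4a + b + s2 = 26
  3a + 2b + s3 = 38
  3a + 4b + s4 = 57
  a, b, s1, s2, s3, s4 ≥ 0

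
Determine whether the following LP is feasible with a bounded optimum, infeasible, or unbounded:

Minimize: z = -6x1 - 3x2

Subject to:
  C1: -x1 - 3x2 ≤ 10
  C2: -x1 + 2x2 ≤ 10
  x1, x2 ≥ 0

Unbounded (objective can decrease without bound)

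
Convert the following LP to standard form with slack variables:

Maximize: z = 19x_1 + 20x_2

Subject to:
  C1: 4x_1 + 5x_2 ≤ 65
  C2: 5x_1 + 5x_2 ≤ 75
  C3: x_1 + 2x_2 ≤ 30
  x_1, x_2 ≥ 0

max z = 19x_1 + 20x_2

s.t.
  4x_1 + 5x_2 + s1 = 65
  5x_1 + 5x_2 + s2 = 75
  x_1 + 2x_2 + s3 = 30
  x_1, x_2, s1, s2, s3 ≥ 0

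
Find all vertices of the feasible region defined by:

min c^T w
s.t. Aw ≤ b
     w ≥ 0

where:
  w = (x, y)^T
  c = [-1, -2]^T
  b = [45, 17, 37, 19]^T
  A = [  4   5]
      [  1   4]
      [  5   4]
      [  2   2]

(0, 0), (7.4, 0), (5, 3), (0, 4.25)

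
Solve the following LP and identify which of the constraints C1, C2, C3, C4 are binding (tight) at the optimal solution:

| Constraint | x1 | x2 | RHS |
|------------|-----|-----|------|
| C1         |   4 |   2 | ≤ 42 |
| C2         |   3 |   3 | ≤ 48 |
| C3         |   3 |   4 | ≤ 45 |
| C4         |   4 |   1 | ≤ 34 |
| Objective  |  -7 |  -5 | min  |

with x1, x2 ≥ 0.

At x1 = 7, x2 = 6, compute slack b - a·x for each constraint:
  C1: 42 − 40 = 2  (slack)
  C2: 48 − 39 = 9  (slack)
  C3: 45 − 45 = 0  (binding)
  C4: 34 − 34 = 0  (binding)

Optimal: x1 = 7, x2 = 6
Binding: C3, C4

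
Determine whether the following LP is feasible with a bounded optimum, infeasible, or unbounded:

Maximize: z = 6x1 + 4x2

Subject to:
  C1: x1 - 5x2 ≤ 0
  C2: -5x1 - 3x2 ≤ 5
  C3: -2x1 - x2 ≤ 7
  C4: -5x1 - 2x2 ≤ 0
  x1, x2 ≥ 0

Unbounded (objective can increase without bound)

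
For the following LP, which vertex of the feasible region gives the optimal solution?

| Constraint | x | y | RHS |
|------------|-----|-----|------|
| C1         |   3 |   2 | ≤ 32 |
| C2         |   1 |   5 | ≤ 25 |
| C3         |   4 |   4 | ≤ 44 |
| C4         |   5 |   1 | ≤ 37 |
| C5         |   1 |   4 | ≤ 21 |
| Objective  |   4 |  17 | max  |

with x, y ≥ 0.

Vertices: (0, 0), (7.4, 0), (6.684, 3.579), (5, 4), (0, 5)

Evaluate the objective at each vertex of the feasible region:
  z(0, 0) = 0
  z(7.4, 0) = 29.6
  z(6.684, 3.579) = 87.58
  z(5, 4) = 88  ←
  z(0, 5) = 85
The maximum is at x = 5, y = 4.

(5, 4)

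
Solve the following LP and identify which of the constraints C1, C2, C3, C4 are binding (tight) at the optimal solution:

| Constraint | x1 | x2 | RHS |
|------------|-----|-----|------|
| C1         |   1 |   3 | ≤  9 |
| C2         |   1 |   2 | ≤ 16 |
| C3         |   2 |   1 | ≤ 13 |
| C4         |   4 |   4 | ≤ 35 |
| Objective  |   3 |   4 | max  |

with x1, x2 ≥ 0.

At x1 = 6, x2 = 1, compute slack b - a·x for each constraint:
  C1: 9 − 9 = 0  (binding)
  C2: 16 − 8 = 8  (slack)
  C3: 13 − 13 = 0  (binding)
  C4: 35 − 28 = 7  (slack)

Optimal: x1 = 6, x2 = 1
Binding: C1, C3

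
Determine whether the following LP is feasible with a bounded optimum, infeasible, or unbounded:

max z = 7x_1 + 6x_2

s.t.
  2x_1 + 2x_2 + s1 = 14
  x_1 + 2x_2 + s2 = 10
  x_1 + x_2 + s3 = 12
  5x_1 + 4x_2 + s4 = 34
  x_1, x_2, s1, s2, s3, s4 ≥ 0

Feasible with a bounded optimal solution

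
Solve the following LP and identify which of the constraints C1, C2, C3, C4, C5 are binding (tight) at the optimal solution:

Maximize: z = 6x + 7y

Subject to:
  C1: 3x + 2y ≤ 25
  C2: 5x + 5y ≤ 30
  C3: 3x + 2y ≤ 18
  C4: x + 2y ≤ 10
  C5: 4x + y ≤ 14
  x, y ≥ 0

At x = 2, y = 4, compute slack b - a·x for each constraint:
  C1: 25 − 14 = 11  (slack)
  C2: 30 − 30 = 0  (binding)
  C3: 18 − 14 = 4  (slack)
  C4: 10 − 10 = 0  (binding)
  C5: 14 − 12 = 2  (slack)

Optimal: x = 2, y = 4
Binding: C2, C4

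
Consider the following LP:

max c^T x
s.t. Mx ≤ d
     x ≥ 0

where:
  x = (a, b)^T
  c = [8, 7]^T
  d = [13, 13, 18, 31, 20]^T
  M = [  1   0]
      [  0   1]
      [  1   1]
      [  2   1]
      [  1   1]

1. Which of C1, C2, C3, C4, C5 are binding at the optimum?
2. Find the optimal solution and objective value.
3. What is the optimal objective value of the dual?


1. C1, C3, C4
2. a = 13, b = 5, z = 139
3. 139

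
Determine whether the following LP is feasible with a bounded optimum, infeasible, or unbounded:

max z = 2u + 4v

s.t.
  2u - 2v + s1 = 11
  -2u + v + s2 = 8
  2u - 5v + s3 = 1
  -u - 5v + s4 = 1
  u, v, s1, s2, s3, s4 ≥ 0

Unbounded (objective can increase without bound)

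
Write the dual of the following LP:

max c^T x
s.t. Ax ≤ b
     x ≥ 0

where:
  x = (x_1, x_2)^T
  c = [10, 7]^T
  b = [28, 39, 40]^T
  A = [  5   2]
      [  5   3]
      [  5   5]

Primal max cᵀx s.t. Ax ≤ b, x ≥ 0  →  Dual min bᵀy s.t. Aᵀy ≥ c, y ≥ 0.

Minimize: z = 28y1 + 39y2 + 40y3

Subject to:
  5y1 + 5y2 + 5y3 ≥ 10
  2y1 + 3y2 + 5y3 ≥ 7
  y1, y2, y3 ≥ 0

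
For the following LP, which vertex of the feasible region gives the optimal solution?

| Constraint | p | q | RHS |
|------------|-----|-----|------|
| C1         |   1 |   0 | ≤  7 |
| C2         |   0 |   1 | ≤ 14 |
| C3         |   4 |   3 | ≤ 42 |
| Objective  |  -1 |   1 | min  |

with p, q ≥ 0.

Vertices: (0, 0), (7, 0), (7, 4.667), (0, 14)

Evaluate the objective at each vertex of the feasible region:
  z(0, 0) = 0
  z(7, 0) = -7  ←
  z(7, 4.667) = -2.333
  z(0, 14) = 14
The minimum is at p = 7, q = 0.

(7, 0)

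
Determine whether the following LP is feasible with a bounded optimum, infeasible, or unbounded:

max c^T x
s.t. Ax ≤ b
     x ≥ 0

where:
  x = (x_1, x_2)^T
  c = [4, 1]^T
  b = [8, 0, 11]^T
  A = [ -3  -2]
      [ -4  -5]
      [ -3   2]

Unbounded (objective can increase without bound)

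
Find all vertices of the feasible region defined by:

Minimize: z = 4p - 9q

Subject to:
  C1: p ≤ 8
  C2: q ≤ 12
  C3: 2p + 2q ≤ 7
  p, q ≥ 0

(0, 0), (3.5, 0), (0, 3.5)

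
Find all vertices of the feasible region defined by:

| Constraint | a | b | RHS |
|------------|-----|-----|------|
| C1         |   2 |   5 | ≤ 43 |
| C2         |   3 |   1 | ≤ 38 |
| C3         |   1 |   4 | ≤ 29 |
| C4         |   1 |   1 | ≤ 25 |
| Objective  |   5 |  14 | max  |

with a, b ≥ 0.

(0, 0), (12.67, 0), (11.31, 4.077), (9, 5), (0, 7.25)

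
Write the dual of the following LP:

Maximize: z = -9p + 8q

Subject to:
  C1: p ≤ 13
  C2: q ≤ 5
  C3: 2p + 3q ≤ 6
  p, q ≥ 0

Primal max cᵀx s.t. Ax ≤ b, x ≥ 0  →  Dual min bᵀy s.t. Aᵀy ≥ c, y ≥ 0.

Minimize: z = 13y1 + 5y2 + 6y3

Subject to:
  y1 + 2y3 ≥ -9
  y2 + 3y3 ≥ 8
  y1, y2, y3 ≥ 0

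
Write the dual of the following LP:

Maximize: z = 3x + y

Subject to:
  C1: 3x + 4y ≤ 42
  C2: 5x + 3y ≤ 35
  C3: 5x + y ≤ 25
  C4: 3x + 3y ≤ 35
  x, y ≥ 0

Primal max cᵀx s.t. Ax ≤ b, x ≥ 0  →  Dual min bᵀy s.t. Aᵀy ≥ c, y ≥ 0.

Minimize: z = 42y1 + 35y2 + 25y3 + 35y4

Subject to:
  3y1 + 5y2 + 5y3 + 3y4 ≥ 3
  4y1 + 3y2 + y3 + 3y4 ≥ 1
  y1, y2, y3, y4 ≥ 0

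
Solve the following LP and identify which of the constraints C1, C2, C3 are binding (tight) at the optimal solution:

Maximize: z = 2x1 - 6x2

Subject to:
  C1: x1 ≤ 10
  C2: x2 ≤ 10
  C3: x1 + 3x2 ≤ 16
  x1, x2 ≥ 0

At x1 = 10, x2 = 0, compute slack b - a·x for each constraint:
  C1: 10 − 10 = 0  (binding)
  C2: 10 − 0 = 10  (slack)
  C3: 16 − 10 = 6  (slack)

Optimal: x1 = 10, x2 = 0
Binding: C1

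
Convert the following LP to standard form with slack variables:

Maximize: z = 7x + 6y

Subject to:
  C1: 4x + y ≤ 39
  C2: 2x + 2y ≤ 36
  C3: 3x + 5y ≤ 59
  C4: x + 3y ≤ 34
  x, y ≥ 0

max z = 7x + 6y

s.t.
  4x + y + s1 = 39
  2x + 2y + s2 = 36
  3x + 5y + s3 = 59
  x + 3y + s4 = 34
  x, y, s1, s2, s3, s4 ≥ 0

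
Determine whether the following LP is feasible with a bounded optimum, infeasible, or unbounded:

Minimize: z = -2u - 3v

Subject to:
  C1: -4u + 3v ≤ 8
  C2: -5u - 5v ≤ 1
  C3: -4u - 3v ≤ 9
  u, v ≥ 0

Unbounded (objective can decrease without bound)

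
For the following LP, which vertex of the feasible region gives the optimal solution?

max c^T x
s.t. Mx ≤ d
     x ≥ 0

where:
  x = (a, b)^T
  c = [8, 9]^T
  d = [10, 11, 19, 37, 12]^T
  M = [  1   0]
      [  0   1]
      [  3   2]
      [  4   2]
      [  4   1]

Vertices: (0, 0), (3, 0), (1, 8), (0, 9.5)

Evaluate the objective at each vertex of the feasible region:
  z(0, 0) = 0
  z(3, 0) = 24
  z(1, 8) = 80
  z(0, 9.5) = 85.5  ←
The maximum is at a = 0, b = 9.5.

(0, 9.5)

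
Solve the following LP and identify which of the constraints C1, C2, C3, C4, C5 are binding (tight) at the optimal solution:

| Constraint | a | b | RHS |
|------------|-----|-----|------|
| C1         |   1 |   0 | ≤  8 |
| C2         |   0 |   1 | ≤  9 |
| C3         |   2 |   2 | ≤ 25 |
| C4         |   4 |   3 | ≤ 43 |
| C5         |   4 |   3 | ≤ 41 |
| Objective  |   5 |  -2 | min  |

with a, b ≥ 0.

At a = 0, b = 9, compute slack b - a·x for each constraint:
  C1: 8 − 0 = 8  (slack)
  C2: 9 − 9 = 0  (binding)
  C3: 25 − 18 = 7  (slack)
  C4: 43 − 27 = 16  (slack)
  C5: 41 − 27 = 14  (slack)

Optimal: a = 0, b = 9
Binding: C2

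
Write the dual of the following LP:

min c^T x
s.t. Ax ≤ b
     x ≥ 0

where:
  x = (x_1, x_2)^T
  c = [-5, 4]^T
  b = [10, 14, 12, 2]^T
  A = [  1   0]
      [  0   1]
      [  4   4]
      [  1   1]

Primal min cᵀx s.t. Ax ≤ b, x ≥ 0  →  Dual max −bᵀy s.t. Aᵀy ≥ −c, y ≥ 0.

Maximize: z = -10y1 - 14y2 - 12y3 - 2y4

Subject to:
  y1 + 4y3 + y4 ≥ 5
  y2 + 4y3 + y4 ≥ -4
  y1, y2, y3, y4 ≥ 0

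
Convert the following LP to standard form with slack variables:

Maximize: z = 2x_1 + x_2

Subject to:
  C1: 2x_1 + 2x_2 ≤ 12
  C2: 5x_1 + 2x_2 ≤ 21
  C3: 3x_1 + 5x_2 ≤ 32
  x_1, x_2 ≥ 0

max z = 2x_1 + x_2

s.t.
  2x_1 + 2x_2 + s1 = 12
  5x_1 + 2x_2 + s2 = 21
  3x_1 + 5x_2 + s3 = 32
  x_1, x_2, s1, s2, s3 ≥ 0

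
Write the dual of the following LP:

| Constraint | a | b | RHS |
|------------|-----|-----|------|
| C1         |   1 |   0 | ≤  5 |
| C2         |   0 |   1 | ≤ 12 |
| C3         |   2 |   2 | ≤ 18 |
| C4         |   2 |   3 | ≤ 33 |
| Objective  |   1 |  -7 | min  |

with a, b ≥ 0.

Primal min cᵀx s.t. Ax ≤ b, x ≥ 0  →  Dual max −bᵀy s.t. Aᵀy ≥ −c, y ≥ 0.

Maximize: z = -5y1 - 12y2 - 18y3 - 33y4

Subject to:
  y1 + 2y3 + 2y4 ≥ -1
  y2 + 2y3 + 3y4 ≥ 7
  y1, y2, y3, y4 ≥ 0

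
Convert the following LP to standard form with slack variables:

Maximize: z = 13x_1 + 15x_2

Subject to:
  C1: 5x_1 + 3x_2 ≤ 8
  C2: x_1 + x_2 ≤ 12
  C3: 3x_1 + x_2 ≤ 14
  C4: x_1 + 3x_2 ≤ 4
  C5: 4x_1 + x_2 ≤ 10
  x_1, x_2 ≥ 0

max z = 13x_1 + 15x_2

s.t.
  5x_1 + 3x_2 + s1 = 8
  x_1 + x_2 + s2 = 12
  3x_1 + x_2 + s3 = 14
  x_1 + 3x_2 + s4 = 4
  4x_1 + x_2 + s5 = 10
  x_1, x_2, s1, s2, s3, s4, s5 ≥ 0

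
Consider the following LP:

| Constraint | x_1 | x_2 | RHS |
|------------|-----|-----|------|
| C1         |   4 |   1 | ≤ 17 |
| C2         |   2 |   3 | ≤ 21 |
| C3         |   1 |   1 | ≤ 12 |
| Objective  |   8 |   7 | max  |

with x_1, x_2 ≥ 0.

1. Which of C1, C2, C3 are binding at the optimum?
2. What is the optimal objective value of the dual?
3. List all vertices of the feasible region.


1. C1, C2
2. 59
3. (0, 0), (4.25, 0), (3, 5), (0, 7)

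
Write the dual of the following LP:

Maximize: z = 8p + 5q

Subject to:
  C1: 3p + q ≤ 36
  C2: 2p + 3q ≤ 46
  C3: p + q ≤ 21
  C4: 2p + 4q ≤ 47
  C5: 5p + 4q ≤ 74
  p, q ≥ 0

Primal max cᵀx s.t. Ax ≤ b, x ≥ 0  →  Dual min bᵀy s.t. Aᵀy ≥ c, y ≥ 0.

Minimize: z = 36y1 + 46y2 + 21y3 + 47y4 + 74y5

Subject to:
  3y1 + 2y2 + y3 + 2y4 + 5y5 ≥ 8
  y1 + 3y2 + y3 + 4y4 + 4y5 ≥ 5
  y1, y2, y3, y4, y5 ≥ 0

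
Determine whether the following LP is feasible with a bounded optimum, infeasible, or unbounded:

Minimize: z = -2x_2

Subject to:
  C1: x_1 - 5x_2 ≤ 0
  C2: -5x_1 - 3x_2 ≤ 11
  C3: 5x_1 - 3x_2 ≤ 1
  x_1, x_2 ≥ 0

Unbounded (objective can decrease without bound)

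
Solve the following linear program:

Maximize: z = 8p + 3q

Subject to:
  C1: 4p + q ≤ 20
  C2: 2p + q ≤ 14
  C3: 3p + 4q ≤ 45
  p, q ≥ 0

Evaluate the objective at each vertex of the feasible region:
  z(0, 0) = 0
  z(5, 0) = 40
  z(3, 8) = 48  ←
  z(2.2, 9.6) = 46.4
  z(0, 11.25) = 33.75
The maximum is at p = 3, q = 8.

p = 3, q = 8, z = 48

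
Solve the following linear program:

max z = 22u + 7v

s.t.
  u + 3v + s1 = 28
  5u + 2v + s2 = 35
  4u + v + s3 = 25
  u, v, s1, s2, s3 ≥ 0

Evaluate the objective at each vertex of the feasible region:
  z(0, 0) = 0
  z(6.25, 0) = 137.5
  z(5, 5) = 145  ←
  z(3.769, 8.077) = 139.5
  z(0, 9.333) = 65.33
The maximum is at u = 5, v = 5.

u = 5, v = 5, z = 145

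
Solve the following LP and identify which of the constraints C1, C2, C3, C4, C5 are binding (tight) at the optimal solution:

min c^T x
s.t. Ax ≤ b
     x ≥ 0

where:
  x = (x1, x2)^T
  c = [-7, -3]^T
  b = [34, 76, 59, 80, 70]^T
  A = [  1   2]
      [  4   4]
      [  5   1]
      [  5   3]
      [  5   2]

At x1 = 10, x2 = 9, compute slack b - a·x for each constraint:
  C1: 34 − 28 = 6  (slack)
  C2: 76 − 76 = 0  (binding)
  C3: 59 − 59 = 0  (binding)
  C4: 80 − 77 = 3  (slack)
  C5: 70 − 68 = 2  (slack)

Optimal: x1 = 10, x2 = 9
Binding: C2, C3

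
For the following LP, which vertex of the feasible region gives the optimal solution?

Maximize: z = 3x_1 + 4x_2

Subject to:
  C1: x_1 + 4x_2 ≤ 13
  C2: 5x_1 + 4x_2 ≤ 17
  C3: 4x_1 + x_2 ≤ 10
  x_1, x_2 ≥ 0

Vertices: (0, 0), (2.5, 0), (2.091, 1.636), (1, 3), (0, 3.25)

Evaluate the objective at each vertex of the feasible region:
  z(0, 0) = 0
  z(2.5, 0) = 7.5
  z(2.091, 1.636) = 12.82
  z(1, 3) = 15  ←
  z(0, 3.25) = 13
The maximum is at x_1 = 1, x_2 = 3.

(1, 3)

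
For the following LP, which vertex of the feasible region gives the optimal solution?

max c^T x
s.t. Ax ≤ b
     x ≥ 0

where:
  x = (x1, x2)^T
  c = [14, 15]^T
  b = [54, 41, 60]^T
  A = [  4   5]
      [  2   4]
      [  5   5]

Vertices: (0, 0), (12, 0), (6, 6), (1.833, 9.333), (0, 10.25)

Evaluate the objective at each vertex of the feasible region:
  z(0, 0) = 0
  z(12, 0) = 168
  z(6, 6) = 174  ←
  z(1.833, 9.333) = 165.7
  z(0, 10.25) = 153.8
The maximum is at x1 = 6, x2 = 6.

(6, 6)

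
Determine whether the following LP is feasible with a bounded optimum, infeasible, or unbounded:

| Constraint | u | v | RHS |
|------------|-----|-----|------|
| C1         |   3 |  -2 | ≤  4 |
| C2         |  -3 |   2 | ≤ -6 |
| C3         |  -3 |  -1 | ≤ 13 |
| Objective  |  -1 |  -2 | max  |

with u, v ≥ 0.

Infeasible (no feasible solution exists)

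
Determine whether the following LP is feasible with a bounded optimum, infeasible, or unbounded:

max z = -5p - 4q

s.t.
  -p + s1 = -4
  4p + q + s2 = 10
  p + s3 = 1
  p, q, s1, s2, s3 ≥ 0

Infeasible (no feasible solution exists)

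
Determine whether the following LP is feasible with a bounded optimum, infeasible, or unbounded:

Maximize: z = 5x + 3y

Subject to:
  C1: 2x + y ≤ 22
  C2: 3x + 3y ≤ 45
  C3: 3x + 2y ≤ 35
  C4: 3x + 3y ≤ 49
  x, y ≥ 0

Feasible with a bounded optimal solution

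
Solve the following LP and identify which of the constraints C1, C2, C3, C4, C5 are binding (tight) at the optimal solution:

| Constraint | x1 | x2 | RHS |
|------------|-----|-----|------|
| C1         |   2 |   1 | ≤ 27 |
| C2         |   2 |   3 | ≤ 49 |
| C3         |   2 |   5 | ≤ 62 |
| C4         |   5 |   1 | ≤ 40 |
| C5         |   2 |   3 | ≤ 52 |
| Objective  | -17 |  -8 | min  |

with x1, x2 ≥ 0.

At x1 = 6, x2 = 10, compute slack b - a·x for each constraint:
  C1: 27 − 22 = 5  (slack)
  C2: 49 − 42 = 7  (slack)
  C3: 62 − 62 = 0  (binding)
  C4: 40 − 40 = 0  (binding)
  C5: 52 − 42 = 10  (slack)

Optimal: x1 = 6, x2 = 10
Binding: C3, C4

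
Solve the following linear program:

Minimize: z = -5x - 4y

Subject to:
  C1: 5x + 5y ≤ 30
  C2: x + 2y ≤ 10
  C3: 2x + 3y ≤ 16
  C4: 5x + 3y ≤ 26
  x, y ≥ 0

Evaluate the objective at each vertex of the feasible region:
  z(0, 0) = 0
  z(5.2, 0) = -26
  z(4, 2) = -28  ←
  z(2, 4) = -26
  z(0, 5) = -20
The minimum is at x = 4, y = 2.

x = 4, y = 2, z = -28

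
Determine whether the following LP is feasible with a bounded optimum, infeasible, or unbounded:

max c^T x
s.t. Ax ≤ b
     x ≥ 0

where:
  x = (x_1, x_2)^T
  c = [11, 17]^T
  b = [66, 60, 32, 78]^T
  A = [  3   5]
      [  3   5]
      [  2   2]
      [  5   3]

Feasible with a bounded optimal solution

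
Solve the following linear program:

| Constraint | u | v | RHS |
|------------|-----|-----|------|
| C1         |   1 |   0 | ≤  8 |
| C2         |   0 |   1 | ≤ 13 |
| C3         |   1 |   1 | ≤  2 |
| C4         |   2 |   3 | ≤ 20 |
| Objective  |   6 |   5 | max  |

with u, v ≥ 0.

Evaluate the objective at each vertex of the feasible region:
  z(0, 0) = 0
  z(2, 0) = 12  ←
  z(0, 2) = 10
The maximum is at u = 2, v = 0.

u = 2, v = 0, z = 12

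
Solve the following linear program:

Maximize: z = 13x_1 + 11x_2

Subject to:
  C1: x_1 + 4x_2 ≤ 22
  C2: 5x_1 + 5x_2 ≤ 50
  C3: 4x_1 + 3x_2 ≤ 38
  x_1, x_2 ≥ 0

Evaluate the objective at each vertex of the feasible region:
  z(0, 0) = 0
  z(9.5, 0) = 123.5
  z(8, 2) = 126  ←
  z(6, 4) = 122
  z(0, 5.5) = 60.5
The maximum is at x_1 = 8, x_2 = 2.

x_1 = 8, x_2 = 2, z = 126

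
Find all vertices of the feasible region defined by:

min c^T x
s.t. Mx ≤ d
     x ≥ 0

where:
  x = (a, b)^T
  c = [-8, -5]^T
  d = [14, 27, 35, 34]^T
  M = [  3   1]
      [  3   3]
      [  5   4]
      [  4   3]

(0, 0), (4.667, 0), (3, 5), (0, 8.75)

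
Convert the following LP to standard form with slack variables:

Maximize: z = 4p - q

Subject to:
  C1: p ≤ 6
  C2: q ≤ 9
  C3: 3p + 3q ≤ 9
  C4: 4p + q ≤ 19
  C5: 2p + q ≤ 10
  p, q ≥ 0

max z = 4p - q

s.t.
  p + s1 = 6
  q + s2 = 9
  3p + 3q + s3 = 9
  4p + q + s4 = 19
  2p + q + s5 = 10
  p, q, s1, s2, s3, s4, s5 ≥ 0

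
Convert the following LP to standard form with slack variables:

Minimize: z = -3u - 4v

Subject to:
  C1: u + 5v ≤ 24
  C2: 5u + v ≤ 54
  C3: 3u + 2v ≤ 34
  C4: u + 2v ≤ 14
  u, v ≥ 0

min z = -3u - 4v

s.t.
  u + 5v + s1 = 24
  5u + v + s2 = 54
  3u + 2v + s3 = 34
  u + 2v + s4 = 14
  u, v, s1, s2, s3, s4 ≥ 0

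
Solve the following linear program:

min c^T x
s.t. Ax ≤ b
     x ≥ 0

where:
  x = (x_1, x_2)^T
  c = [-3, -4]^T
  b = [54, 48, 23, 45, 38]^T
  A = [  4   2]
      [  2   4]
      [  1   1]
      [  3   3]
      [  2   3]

Evaluate the objective at each vertex of the feasible region:
  z(0, 0) = 0
  z(13.5, 0) = -40.5
  z(12, 3) = -48
  z(7, 8) = -53  ←
  z(4, 10) = -52
  z(0, 12) = -48
The minimum is at x_1 = 7, x_2 = 8.

x_1 = 7, x_2 = 8, z = -53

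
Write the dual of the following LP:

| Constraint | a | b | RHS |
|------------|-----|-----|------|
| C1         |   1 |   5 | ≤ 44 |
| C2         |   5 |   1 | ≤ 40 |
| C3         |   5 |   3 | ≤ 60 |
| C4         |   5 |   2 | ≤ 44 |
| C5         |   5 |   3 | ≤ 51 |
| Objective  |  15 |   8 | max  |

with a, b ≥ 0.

Primal max cᵀx s.t. Ax ≤ b, x ≥ 0  →  Dual min bᵀy s.t. Aᵀy ≥ c, y ≥ 0.

Minimize: z = 44y1 + 40y2 + 60y3 + 44y4 + 51y5

Subject to:
  y1 + 5y2 + 5y3 + 5y4 + 5y5 ≥ 15
  5y1 + y2 + 3y3 + 2y4 + 3y5 ≥ 8
  y1, y2, y3, y4, y5 ≥ 0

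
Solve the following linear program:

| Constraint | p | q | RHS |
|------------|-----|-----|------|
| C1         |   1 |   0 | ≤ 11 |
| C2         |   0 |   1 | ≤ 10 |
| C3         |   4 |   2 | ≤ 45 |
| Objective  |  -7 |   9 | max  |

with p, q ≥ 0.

Evaluate the objective at each vertex of the feasible region:
  z(0, 0) = 0
  z(11, 0) = -77
  z(11, 0.5) = -72.5
  z(6.25, 10) = 46.25
  z(0, 10) = 90  ←
The maximum is at p = 0, q = 10.

p = 0, q = 10, z = 90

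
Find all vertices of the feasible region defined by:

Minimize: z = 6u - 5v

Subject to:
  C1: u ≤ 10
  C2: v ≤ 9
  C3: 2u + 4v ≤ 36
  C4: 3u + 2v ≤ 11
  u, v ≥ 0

(0, 0), (3.667, 0), (0, 5.5)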